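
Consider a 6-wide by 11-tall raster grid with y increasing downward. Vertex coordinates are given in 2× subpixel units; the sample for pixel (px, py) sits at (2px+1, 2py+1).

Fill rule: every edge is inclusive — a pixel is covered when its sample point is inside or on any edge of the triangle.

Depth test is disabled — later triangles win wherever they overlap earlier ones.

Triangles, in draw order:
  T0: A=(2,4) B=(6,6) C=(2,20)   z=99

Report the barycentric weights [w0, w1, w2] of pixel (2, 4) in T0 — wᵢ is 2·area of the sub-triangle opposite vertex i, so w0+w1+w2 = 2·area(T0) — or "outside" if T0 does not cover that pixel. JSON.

T0:
  2·area = 64
  edge (2, 4)→(6, 6): d=(4,2) inclusive
  edge (6, 6)→(2, 20): d=(-4,14) inclusive
  edge (2, 20)→(2, 4): d=(0,-16) inclusive
    (1,2)@(3, 5): e=[2,46,16] → █
    (2,2)@(5, 5): e=[-2,18,48] → ·
    (1,3)@(3, 7): e=[10,38,16] → █
    (2,3)@(5, 7): e=[6,10,48] → █
    (3,3)@(7, 7): e=[2,-18,80] → ·
    (1,4)@(3, 9): e=[18,30,16] → █
    (3,4)@(7, 9): e=[10,-26,80] → ·
    (1,5)@(3, 11): e=[26,22,16] → █
    (2,5)@(5, 11): e=[22,-6,48] → ·
    (1,6)@(3, 13): e=[34,14,16] → █
    (2,6)@(5, 13): e=[30,-14,48] → ·
    (1,7)@(3, 15): e=[42,6,16] → █
  covered (8 px):
    · · · · · ·
    · · · · · ·
    · █ · · · ·
    · █ █ · · ·
    · █ █ · · ·
    · █ · · · ·
    · █ · · · ·
    · █ · · · ·
    · · · · · ·
    · · · · · ·
    · · · · · ·

Result: [2,48,14]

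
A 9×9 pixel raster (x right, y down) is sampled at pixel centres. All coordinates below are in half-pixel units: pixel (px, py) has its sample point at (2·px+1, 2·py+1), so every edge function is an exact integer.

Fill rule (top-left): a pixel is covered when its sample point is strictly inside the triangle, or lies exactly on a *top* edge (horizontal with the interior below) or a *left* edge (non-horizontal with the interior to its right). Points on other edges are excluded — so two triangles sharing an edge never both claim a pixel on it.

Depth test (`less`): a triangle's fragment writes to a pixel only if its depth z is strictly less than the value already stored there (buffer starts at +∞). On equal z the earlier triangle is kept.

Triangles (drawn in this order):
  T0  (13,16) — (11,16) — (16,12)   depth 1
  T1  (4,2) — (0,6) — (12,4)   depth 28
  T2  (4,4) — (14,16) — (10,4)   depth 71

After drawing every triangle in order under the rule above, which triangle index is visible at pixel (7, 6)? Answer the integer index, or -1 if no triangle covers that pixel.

T0:
  2·area = 8
  edge (13, 16)→(11, 16): d=(-2,0) right/bottom  bias=-1
  edge (11, 16)→(16, 12): d=(5,-4) top-left  bias=+0
  edge (16, 12)→(13, 16): d=(-3,4) right/bottom  bias=-1
    (7,6)@(15, 13): e=[6,1,1] → #
    (8,6)@(17, 13): e=[6,9,-7] → ·
    (6,7)@(13, 15): e=[2,3,3] → #
    (7,7)@(15, 15): e=[2,11,-5] → ·
    (6,8)@(13, 17): e=[-2,13,-3] → ·
  covered (2 px):
    · · · · · · · · ·
    · · · · · · · · ·
    · · · · · · · · ·
    · · · · · · · · ·
    · · · · · · · · ·
    · · · · · · · · ·
    · · · · · · · # ·
    · · · · · · # · ·
    · · · · · · · · ·
T1:
  2·area = 40  (B↔C swapped to make it positive)
  edge (4, 2)→(12, 4): d=(8,2) right/bottom  bias=-1
  edge (12, 4)→(0, 6): d=(-12,2) right/bottom  bias=-1
  edge (0, 6)→(4, 2): d=(4,-4) top-left  bias=+0
    (2,0)@(5, 1): e=[-10,50,0] → ·  [on edge]
    (1,1)@(3, 3): e=[10,30,0] → #  [on edge]
    (2,1)@(5, 3): e=[6,26,8] → #
    (3,1)@(7, 3): e=[2,22,16] → #
    (4,1)@(9, 3): e=[-2,18,24] → ·
    (0,2)@(1, 5): e=[30,10,0] → #  [on edge]
    (3,2)@(7, 5): e=[18,-2,24] → ·
    (0,3)@(1, 7): e=[46,-14,8] → ·
    (1,3)@(3, 7): e=[42,-18,16] → ·
    (2,3)@(5, 7): e=[38,-22,24] → ·
  covered (6 px):
    · · · · · · · · ·
    · # # # · · · · ·
    # # # · · · · · ·
    · · · · · · · · ·
    · · · · · · · · ·
    · · · · · · · · ·
    · · · · · · · · ·
    · · · · · · · · ·
    · · · · · · · · ·
T2:
  2·area = 72  (B↔C swapped to make it positive)
  edge (4, 4)→(10, 4): d=(6,0) top-left  bias=+0
  edge (10, 4)→(14, 16): d=(4,12) right/bottom  bias=-1
  edge (14, 16)→(4, 4): d=(-10,-12) top-left  bias=+0
    (4,0)@(9, 1): e=[-18,0,90] → ·  [on edge]
    (2,2)@(5, 5): e=[6,64,2] → #
    (3,2)@(7, 5): e=[6,40,26] → #
    (4,2)@(9, 5): e=[6,16,50] → #
    (5,2)@(11, 5): e=[6,-8,74] → ·
    (2,3)@(5, 7): e=[18,72,-18] → ·
    (3,3)@(7, 7): e=[18,48,6] → #
    (5,3)@(11, 7): e=[18,0,54] → ·  [on edge]
    (3,4)@(7, 9): e=[30,56,-14] → ·
    (4,4)@(9, 9): e=[30,32,10] → #
    (5,4)@(11, 9): e=[30,8,34] → #
    (6,4)@(13, 9): e=[30,-16,58] → ·
    (6,6)@(13, 13): e=[54,0,18] → ·  [on edge]
  covered (8 px):
    · · · · · · · · ·
    · · · · · · · · ·
    · · # # # · · · ·
    · · · # # · · · ·
    · · · · # # · · ·
    · · · · · # · · ·
    · · · · · · · · ·
    · · · · · · · · ·
    · · · · · · · · ·

Z-buffer (winner per pixel, '.' = empty):
  . . . . . . . . .
  . 1 1 1 . . . . .
  1 1 1 2 2 . . . .
  . . . 2 2 . . . .
  . . . . 2 2 . . .
  . . . . . 2 . . .
  . . . . . . . 0 .
  . . . . . . 0 . .
  . . . . . . . . .

Final: 0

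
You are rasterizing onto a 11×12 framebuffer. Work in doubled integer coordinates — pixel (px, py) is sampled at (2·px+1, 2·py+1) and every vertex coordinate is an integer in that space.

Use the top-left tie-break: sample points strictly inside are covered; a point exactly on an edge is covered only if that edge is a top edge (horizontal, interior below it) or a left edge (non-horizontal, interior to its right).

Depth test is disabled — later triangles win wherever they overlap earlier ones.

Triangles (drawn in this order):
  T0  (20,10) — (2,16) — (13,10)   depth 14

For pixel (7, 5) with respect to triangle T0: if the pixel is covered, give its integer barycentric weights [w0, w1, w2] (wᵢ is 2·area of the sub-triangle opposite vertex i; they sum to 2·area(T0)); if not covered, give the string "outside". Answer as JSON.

T0:
  2·area = 42
  edge (20, 10)→(2, 16): d=(-18,6) right/bottom  bias=-1
  edge (2, 16)→(13, 10): d=(11,-6) top-left  bias=+0
  edge (13, 10)→(20, 10): d=(7,0) top-left  bias=+0
    (6,5)@(13, 11): e=[24,11,7] → █
    (7,5)@(15, 11): e=[12,23,7] → █
    (8,5)@(17, 11): e=[0,35,7] → ·  [on edge]
    (4,6)@(9, 13): e=[12,9,21] → █
    (5,6)@(11, 13): e=[0,21,21] → ·  [on edge]
    (6,6)@(13, 13): e=[-12,33,21] → ·
    (7,6)@(15, 13): e=[-24,45,21] → ·
    (2,7)@(5, 15): e=[0,7,35] → ·  [on edge]
    (4,7)@(9, 15): e=[-24,31,35] → ·
  covered (3 px):
    · · · · · · · · · · ·
    · · · · · · · · · · ·
    · · · · · · · · · · ·
    · · · · · · · · · · ·
    · · · · · · · · · · ·
    · · · · · · █ █ · · ·
    · · · · █ · · · · · ·
    · · · · · · · · · · ·
    · · · · · · · · · · ·
    · · · · · · · · · · ·
    · · · · · · · · · · ·
    · · · · · · · · · · ·

Result: [23,7,12]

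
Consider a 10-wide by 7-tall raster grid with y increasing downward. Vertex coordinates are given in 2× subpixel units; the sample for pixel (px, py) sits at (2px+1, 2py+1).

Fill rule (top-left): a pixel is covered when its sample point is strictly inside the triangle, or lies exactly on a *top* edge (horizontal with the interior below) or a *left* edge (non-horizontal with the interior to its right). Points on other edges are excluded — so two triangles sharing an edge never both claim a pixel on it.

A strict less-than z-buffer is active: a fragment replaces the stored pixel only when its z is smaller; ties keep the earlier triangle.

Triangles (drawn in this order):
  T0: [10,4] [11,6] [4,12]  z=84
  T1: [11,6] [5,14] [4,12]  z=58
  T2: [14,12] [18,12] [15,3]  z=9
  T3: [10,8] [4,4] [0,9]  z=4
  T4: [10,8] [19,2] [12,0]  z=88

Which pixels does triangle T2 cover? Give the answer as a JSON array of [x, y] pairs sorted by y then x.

T0:
  2·area = 20
  edge (10, 4)→(11, 6): d=(1,2) right/bottom  bias=-1
  edge (11, 6)→(4, 12): d=(-7,6) right/bottom  bias=-1
  edge (4, 12)→(10, 4): d=(6,-8) top-left  bias=+0
    (4,3)@(9, 7): e=[5,5,10] → #
    (5,3)@(11, 7): e=[1,-7,26] → ·
    (3,4)@(7, 9): e=[11,3,6] → #
    (4,4)@(9, 9): e=[7,-9,22] → ·
    (2,5)@(5, 11): e=[17,1,2] → #
    (3,5)@(7, 11): e=[13,-11,18] → ·
    (2,6)@(5, 13): e=[19,-13,14] → ·
  covered (3 px):
    · · · · · · · · · ·
    · · · · · · · · · ·
    · · · · · · · · · ·
    · · · · # · · · · ·
    · · · # · · · · · ·
    · · # · · · · · · ·
    · · · · · · · · · ·
T1:
  2·area = 20
  edge (11, 6)→(5, 14): d=(-6,8) right/bottom  bias=-1
  edge (5, 14)→(4, 12): d=(-1,-2) top-left  bias=+0
  edge (4, 12)→(11, 6): d=(7,-6) top-left  bias=+0
    (3,5)@(7, 11): e=[2,7,11] → #
    (4,5)@(9, 11): e=[-14,11,23] → ·
    (2,6)@(5, 13): e=[6,1,13] → #
    (3,6)@(7, 13): e=[-10,5,25] → ·
  covered (2 px):
    · · · · · · · · · ·
    · · · · · · · · · ·
    · · · · · · · · · ·
    · · · · · · · · · ·
    · · · · · · · · · ·
    · · · # · · · · · ·
    · · # · · · · · · ·
T2:
  2·area = 36  (B↔C swapped to make it positive)
  edge (14, 12)→(15, 3): d=(1,-9) top-left  bias=+0
  edge (15, 3)→(18, 12): d=(3,9) right/bottom  bias=-1
  edge (18, 12)→(14, 12): d=(-4,0) right/bottom  bias=-1
    (7,1)@(15, 3): e=[0,0,36] → ·  [on edge]
    (7,2)@(15, 5): e=[2,6,28] → #
    (8,2)@(17, 5): e=[20,-12,28] → ·
    (7,3)@(15, 7): e=[4,12,20] → #
    (8,3)@(17, 7): e=[22,-6,20] → ·
    (7,4)@(15, 9): e=[6,18,12] → #
    (8,4)@(17, 9): e=[24,0,12] → ·  [on edge]
    (7,5)@(15, 11): e=[8,24,4] → #
    (8,5)@(17, 11): e=[26,6,4] → #
    (9,5)@(19, 11): e=[44,-12,4] → ·
    (7,6)@(15, 13): e=[10,30,-4] → ·
    (8,6)@(17, 13): e=[28,12,-4] → ·
  covered (5 px):
    · · · · · · · · · ·
    · · · · · · · · · ·
    · · · · · · · # · ·
    · · · · · · · # · ·
    · · · · · · · # · ·
    · · · · · · · # # ·
    · · · · · · · · · ·
T3:
  2·area = 46  (B↔C swapped to make it positive)
  edge (10, 8)→(0, 9): d=(-10,1) right/bottom  bias=-1
  edge (0, 9)→(4, 4): d=(4,-5) top-left  bias=+0
  edge (4, 4)→(10, 8): d=(6,4) right/bottom  bias=-1
    (2,2)@(5, 5): e=[35,9,2] → #
    (3,2)@(7, 5): e=[33,19,-6] → ·
    (1,3)@(3, 7): e=[17,7,22] → #
    (3,3)@(7, 7): e=[13,27,6] → #
    (4,3)@(9, 7): e=[11,37,-2] → ·
    (1,4)@(3, 9): e=[-3,15,34] → ·
    (2,4)@(5, 9): e=[-5,25,26] → ·
    (3,4)@(7, 9): e=[-7,35,18] → ·
  covered (4 px):
    · · · · · · · · · ·
    · · · · · · · · · ·
    · · # · · · · · · ·
    · # # # · · · · · ·
    · · · · · · · · · ·
    · · · · · · · · · ·
    · · · · · · · · · ·
T4:
  2·area = 60  (B↔C swapped to make it positive)
  edge (10, 8)→(12, 0): d=(2,-8) top-left  bias=+0
  edge (12, 0)→(19, 2): d=(7,2) right/bottom  bias=-1
  edge (19, 2)→(10, 8): d=(-9,6) right/bottom  bias=-1
    (6,0)@(13, 1): e=[10,5,45] → #
    (7,0)@(15, 1): e=[26,1,33] → #
    (8,0)@(17, 1): e=[42,-3,21] → ·
    (6,1)@(13, 3): e=[14,19,27] → #
    (8,1)@(17, 3): e=[46,11,3] → #
    (9,1)@(19, 3): e=[62,7,-9] → ·
    (5,2)@(11, 5): e=[2,37,21] → #
    (7,2)@(15, 5): e=[34,29,-3] → ·
    (8,2)@(17, 5): e=[50,25,-15] → ·
    (5,3)@(11, 7): e=[6,51,3] → #
    (6,3)@(13, 7): e=[22,47,-9] → ·
    (5,4)@(11, 9): e=[10,65,-15] → ·
  covered (8 px):
    · · · · · · # # · ·
    · · · · · · # # # ·
    · · · · · # # · · ·
    · · · · · # · · · ·
    · · · · · · · · · ·
    · · · · · · · · · ·
    · · · · · · · · · ·

Final: [[7,2],[7,3],[7,4],[7,5],[8,5]]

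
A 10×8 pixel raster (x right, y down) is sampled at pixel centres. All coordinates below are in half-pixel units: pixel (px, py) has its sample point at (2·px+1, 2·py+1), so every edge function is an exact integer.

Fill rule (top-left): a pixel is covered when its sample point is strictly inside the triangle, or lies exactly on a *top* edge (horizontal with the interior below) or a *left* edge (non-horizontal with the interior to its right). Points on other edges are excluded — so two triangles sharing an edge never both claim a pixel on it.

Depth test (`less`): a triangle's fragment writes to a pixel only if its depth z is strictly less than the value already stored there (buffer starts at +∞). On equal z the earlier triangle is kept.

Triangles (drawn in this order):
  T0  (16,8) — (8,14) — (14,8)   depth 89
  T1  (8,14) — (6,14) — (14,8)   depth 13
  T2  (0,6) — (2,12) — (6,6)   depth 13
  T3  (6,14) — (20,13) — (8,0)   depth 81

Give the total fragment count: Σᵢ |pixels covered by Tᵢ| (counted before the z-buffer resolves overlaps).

T0:
  2·area = 12
  edge (16, 8)→(8, 14): d=(-8,6) right/bottom  bias=-1
  edge (8, 14)→(14, 8): d=(6,-6) top-left  bias=+0
  edge (14, 8)→(16, 8): d=(2,0) top-left  bias=+0
    (9,1)@(19, 3): e=[22,0,-10] → ·  [on edge]
    (8,2)@(17, 5): e=[18,0,-6] → ·  [on edge]
    (7,3)@(15, 7): e=[14,0,-2] → ·  [on edge]
    (6,4)@(13, 9): e=[10,0,2] → #  [on edge]
    (7,4)@(15, 9): e=[-2,12,2] → ·
    (5,5)@(11, 11): e=[6,0,6] → #  [on edge]
    (6,5)@(13, 11): e=[-6,12,6] → ·
    (4,6)@(9, 13): e=[2,0,10] → #  [on edge]
    (5,6)@(11, 13): e=[-10,12,10] → ·
    (3,7)@(7, 15): e=[-2,0,14] → ·  [on edge]
    (4,7)@(9, 15): e=[-14,12,14] → ·
  covered (3 px):
    · · · · · · · · · ·
    · · · · · · · · · ·
    · · · · · · · · · ·
    · · · · · · · · · ·
    · · · · · · # · · ·
    · · · · · # · · · ·
    · · · · # · · · · ·
    · · · · · · · · · ·
T1:
  2·area = 12
  edge (8, 14)→(6, 14): d=(-2,0) right/bottom  bias=-1
  edge (6, 14)→(14, 8): d=(8,-6) top-left  bias=+0
  edge (14, 8)→(8, 14): d=(-6,6) right/bottom  bias=-1
    (9,1)@(19, 3): e=[22,-10,0] → ·  [on edge]
    (8,2)@(17, 5): e=[18,-6,0] → ·  [on edge]
    (7,3)@(15, 7): e=[14,-2,0] → ·  [on edge]
    (6,4)@(13, 9): e=[10,2,0] → ·  [on edge]
    (5,5)@(11, 11): e=[6,6,0] → ·  [on edge]
    (4,6)@(9, 13): e=[2,10,0] → ·  [on edge]
    (3,7)@(7, 15): e=[-2,14,0] → ·  [on edge]
  covered (0 px):
    · · · · · · · · · ·
    · · · · · · · · · ·
    · · · · · · · · · ·
    · · · · · · · · · ·
    · · · · · · · · · ·
    · · · · · · · · · ·
    · · · · · · · · · ·
    · · · · · · · · · ·
T2:
  2·area = 36  (B↔C swapped to make it positive)
  edge (0, 6)→(6, 6): d=(6,0) top-left  bias=+0
  edge (6, 6)→(2, 12): d=(-4,6) right/bottom  bias=-1
  edge (2, 12)→(0, 6): d=(-2,-6) top-left  bias=+0
    (0,3)@(1, 7): e=[6,26,4] → #
    (1,3)@(3, 7): e=[6,14,16] → #
    (2,3)@(5, 7): e=[6,2,28] → #
    (3,3)@(7, 7): e=[6,-10,40] → ·
    (0,4)@(1, 9): e=[18,18,0] → #  [on edge]
    (2,4)@(5, 9): e=[18,-6,24] → ·
    (0,5)@(1, 11): e=[30,10,-4] → ·
    (1,5)@(3, 11): e=[30,-2,8] → ·
    (1,7)@(3, 15): e=[54,-18,0] → ·  [on edge]
  covered (5 px):
    · · · · · · · · · ·
    · · · · · · · · · ·
    · · · · · · · · · ·
    # # # · · · · · · ·
    # # · · · · · · · ·
    · · · · · · · · · ·
    · · · · · · · · · ·
    · · · · · · · · · ·
T3:
  2·area = 194  (B↔C swapped to make it positive)
  edge (6, 14)→(8, 0): d=(2,-14) top-left  bias=+0
  edge (8, 0)→(20, 13): d=(12,13) right/bottom  bias=-1
  edge (20, 13)→(6, 14): d=(-14,1) right/bottom  bias=-1
    (4,1)@(9, 3): e=[20,23,151] → #
    (5,1)@(11, 3): e=[48,-3,149] → ·
    (4,2)@(9, 5): e=[24,47,123] → #
    (5,2)@(11, 5): e=[52,21,121] → #
    (6,2)@(13, 5): e=[80,-5,119] → ·
    (3,3)@(7, 7): e=[0,97,97] → #  [on edge]
    (6,3)@(13, 7): e=[84,19,91] → #
    (7,3)@(15, 7): e=[112,-7,89] → ·
    (3,4)@(7, 9): e=[4,121,69] → #
    (7,4)@(15, 9): e=[116,17,61] → #
    (8,4)@(17, 9): e=[144,-9,59] → ·
    (3,5)@(7, 11): e=[8,145,41] → #
  covered (25 px):
    · · · · · · · · · ·
    · · · · # · · · · ·
    · · · · # # · · · ·
    · · · # # # # · · ·
    · · · # # # # # · ·
    · · · # # # # # # ·
    · · · # # # # # # #
    · · · · · · · · · ·

Result: 33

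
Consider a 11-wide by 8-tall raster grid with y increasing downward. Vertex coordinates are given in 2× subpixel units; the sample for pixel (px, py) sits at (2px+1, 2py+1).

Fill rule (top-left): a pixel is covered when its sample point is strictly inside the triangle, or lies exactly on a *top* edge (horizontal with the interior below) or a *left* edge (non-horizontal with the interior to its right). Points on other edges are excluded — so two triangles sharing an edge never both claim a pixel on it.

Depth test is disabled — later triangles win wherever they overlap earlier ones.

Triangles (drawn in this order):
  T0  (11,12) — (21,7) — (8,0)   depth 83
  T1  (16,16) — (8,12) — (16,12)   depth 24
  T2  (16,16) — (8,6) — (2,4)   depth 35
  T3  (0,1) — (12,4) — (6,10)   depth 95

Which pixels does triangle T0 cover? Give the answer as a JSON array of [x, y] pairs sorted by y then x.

T0:
  2·area = 135  (B↔C swapped to make it positive)
  edge (11, 12)→(8, 0): d=(-3,-12) top-left  bias=+0
  edge (8, 0)→(21, 7): d=(13,7) right/bottom  bias=-1
  edge (21, 7)→(11, 12): d=(-10,5) right/bottom  bias=-1
    (4,0)@(9, 1): e=[9,6,120] → █
    (5,0)@(11, 1): e=[33,-8,110] → ·
    (4,1)@(9, 3): e=[3,32,100] → █
    (5,1)@(11, 3): e=[27,18,90] → █
    (6,1)@(13, 3): e=[51,4,80] → █
    (7,1)@(15, 3): e=[75,-10,70] → ·
    (4,2)@(9, 5): e=[-3,58,80] → ·
    (5,2)@(11, 5): e=[21,44,70] → █
    (7,2)@(15, 5): e=[69,16,50] → █
    (8,2)@(17, 5): e=[93,2,40] → █
    (9,2)@(19, 5): e=[117,-12,30] → ·
    (5,3)@(11, 7): e=[15,70,50] → █
    (10,3)@(21, 7): e=[135,0,0] → ·  [on edge]
    (8,4)@(17, 9): e=[81,54,0] → ·  [on edge]
    (6,5)@(13, 11): e=[27,108,0] → ·  [on edge]
    (4,6)@(9, 13): e=[-27,162,0] → ·  [on edge]
    (2,7)@(5, 15): e=[-81,216,0] → ·  [on edge]
  covered (17 px):
    · · · · █ · · · · · ·
    · · · · █ █ █ · · · ·
    · · · · · █ █ █ █ · ·
    · · · · · █ █ █ █ █ ·
    · · · · · █ █ █ · · ·
    · · · · · █ · · · · ·
    · · · · · · · · · · ·
    · · · · · · · · · · ·
T1:
  2·area = 32
  edge (16, 16)→(8, 12): d=(-8,-4) top-left  bias=+0
  edge (8, 12)→(16, 12): d=(8,0) top-left  bias=+0
  edge (16, 12)→(16, 16): d=(0,4) right/bottom  bias=-1
    (5,6)@(11, 13): e=[4,8,20] → █
    (6,6)@(13, 13): e=[12,8,12] → █
    (7,6)@(15, 13): e=[20,8,4] → █
    (8,6)@(17, 13): e=[28,8,-4] → ·
    (5,7)@(11, 15): e=[-12,24,20] → ·
    (6,7)@(13, 15): e=[-4,24,12] → ·
    (7,7)@(15, 15): e=[4,24,4] → █
    (8,7)@(17, 15): e=[12,24,-4] → ·
  covered (4 px):
    · · · · · · · · · · ·
    · · · · · · · · · · ·
    · · · · · · · · · · ·
    · · · · · · · · · · ·
    · · · · · · · · · · ·
    · · · · · · · · · · ·
    · · · · · █ █ █ · · ·
    · · · · · · · █ · · ·
T2:
  2·area = 44  (B↔C swapped to make it positive)
  edge (16, 16)→(2, 4): d=(-14,-12) top-left  bias=+0
  edge (2, 4)→(8, 6): d=(6,2) right/bottom  bias=-1
  edge (8, 6)→(16, 16): d=(8,10) right/bottom  bias=-1
    (2,2)@(5, 5): e=[22,0,22] → ·  [on edge]
    (3,3)@(7, 7): e=[18,8,18] → █
    (4,3)@(9, 7): e=[42,4,-2] → ·
    (5,3)@(11, 7): e=[66,0,-22] → ·  [on edge]
    (3,4)@(7, 9): e=[-10,20,34] → ·
    (4,4)@(9, 9): e=[14,16,14] → █
    (5,4)@(11, 9): e=[38,12,-6] → ·
    (8,4)@(17, 9): e=[110,0,-66] → ·  [on edge]
    (4,5)@(9, 11): e=[-14,28,30] → ·
    (5,5)@(11, 11): e=[10,24,10] → █
    (6,5)@(13, 11): e=[34,20,-10] → ·
    (5,6)@(11, 13): e=[-18,36,26] → ·
  covered (5 px):
    · · · · · · · · · · ·
    · · · · · · · · · · ·
    · · · · · · · · · · ·
    · · · █ · · · · · · ·
    · · · · █ · · · · · ·
    · · · · · █ · · · · ·
    · · · · · · █ · · · ·
    · · · · · · · █ · · ·
T3:
  2·area = 90
  edge (0, 1)→(12, 4): d=(12,3) right/bottom  bias=-1
  edge (12, 4)→(6, 10): d=(-6,6) right/bottom  bias=-1
  edge (6, 10)→(0, 1): d=(-6,-9) top-left  bias=+0
    (7,0)@(15, 1): e=[-45,0,135] → ·  [on edge]
    (1,1)@(3, 3): e=[15,60,15] → █
    (2,1)@(5, 3): e=[9,48,33] → █
    (3,1)@(7, 3): e=[3,36,51] → █
    (4,1)@(9, 3): e=[-3,24,69] → ·
    (6,1)@(13, 3): e=[-15,0,105] → ·  [on edge]
    (1,2)@(3, 5): e=[39,48,3] → █
    (4,2)@(9, 5): e=[21,12,57] → █
    (5,2)@(11, 5): e=[15,0,75] → ·  [on edge]
    (1,3)@(3, 7): e=[63,36,-9] → ·
    (2,3)@(5, 7): e=[57,24,9] → █
    (4,3)@(9, 7): e=[45,0,45] → ·  [on edge]
    (3,4)@(7, 9): e=[75,0,15] → ·  [on edge]
    (2,5)@(5, 11): e=[105,0,-15] → ·  [on edge]
    (1,6)@(3, 13): e=[135,0,-45] → ·  [on edge]
    (0,7)@(1, 15): e=[165,0,-75] → ·  [on edge]
  covered (9 px):
    · · · · · · · · · · ·
    · █ █ █ · · · · · · ·
    · █ █ █ █ · · · · · ·
    · · █ █ · · · · · · ·
    · · · · · · · · · · ·
    · · · · · · · · · · ·
    · · · · · · · · · · ·
    · · · · · · · · · · ·

Result: [[4,0],[4,1],[5,1],[6,1],[5,2],[6,2],[7,2],[8,2],[5,3],[6,3],[7,3],[8,3],[9,3],[5,4],[6,4],[7,4],[5,5]]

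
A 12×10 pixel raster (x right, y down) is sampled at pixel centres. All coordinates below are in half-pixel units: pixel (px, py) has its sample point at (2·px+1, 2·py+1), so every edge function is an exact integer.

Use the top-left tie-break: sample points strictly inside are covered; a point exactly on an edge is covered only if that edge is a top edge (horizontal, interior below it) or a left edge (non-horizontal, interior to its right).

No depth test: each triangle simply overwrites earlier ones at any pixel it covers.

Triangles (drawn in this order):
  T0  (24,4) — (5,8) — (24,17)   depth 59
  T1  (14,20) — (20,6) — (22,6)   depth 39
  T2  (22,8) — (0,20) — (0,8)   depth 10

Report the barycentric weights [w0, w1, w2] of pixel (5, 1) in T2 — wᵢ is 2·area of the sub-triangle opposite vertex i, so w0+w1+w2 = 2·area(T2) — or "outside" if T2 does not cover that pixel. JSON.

T0:
  2·area = 247  (B↔C swapped to make it positive)
  edge (24, 4)→(24, 17): d=(0,13) right/bottom  bias=-1
  edge (24, 17)→(5, 8): d=(-19,-9) top-left  bias=+0
  edge (5, 8)→(24, 4): d=(19,-4) top-left  bias=+0
    (10,2)@(21, 5): e=[39,201,7] → #
    (11,2)@(23, 5): e=[13,219,15] → #
    (5,3)@(11, 7): e=[169,73,5] → #
    (6,3)@(13, 7): e=[143,91,13] → #
    (7,3)@(15, 7): e=[117,109,21] → #
    (8,3)@(17, 7): e=[91,127,29] → #
    (9,3)@(19, 7): e=[65,145,37] → #
    (4,4)@(9, 9): e=[195,17,35] → #
    (4,5)@(9, 11): e=[195,-21,73] → ·
    (5,5)@(11, 11): e=[169,-3,81] → ·
    (6,5)@(13, 11): e=[143,15,89] → #
    (6,6)@(13, 13): e=[143,-23,127] → ·
  covered (29 px):
    · · · · · · · · · · · ·
    · · · · · · · · · · · ·
    · · · · · · · · · · # #
    · · · · · # # # # # # #
    · · · · # # # # # # # #
    · · · · · · # # # # # #
    · · · · · · · · # # # #
    · · · · · · · · · · # #
    · · · · · · · · · · · ·
    · · · · · · · · · · · ·
T1:
  2·area = 28
  edge (14, 20)→(20, 6): d=(6,-14) top-left  bias=+0
  edge (20, 6)→(22, 6): d=(2,0) top-left  bias=+0
  edge (22, 6)→(14, 20): d=(-8,14) right/bottom  bias=-1
    (10,3)@(21, 7): e=[20,2,6] → #
    (11,3)@(23, 7): e=[48,2,-22] → ·
    (9,4)@(19, 9): e=[4,6,18] → #
    (10,4)@(21, 9): e=[32,6,-10] → ·
    (9,5)@(19, 11): e=[16,10,2] → #
    (10,5)@(21, 11): e=[44,10,-26] → ·
    (8,6)@(17, 13): e=[0,14,14] → #  [on edge]
    (9,6)@(19, 13): e=[28,14,-14] → ·
    (8,7)@(17, 15): e=[12,18,-2] → ·
  covered (4 px):
    · · · · · · · · · · · ·
    · · · · · · · · · · · ·
    · · · · · · · · · · · ·
    · · · · · · · · · · # ·
    · · · · · · · · · # · ·
    · · · · · · · · · # · ·
    · · · · · · · · # · · ·
    · · · · · · · · · · · ·
    · · · · · · · · · · · ·
    · · · · · · · · · · · ·
T2:
  2·area = 264
  edge (22, 8)→(0, 20): d=(-22,12) right/bottom  bias=-1
  edge (0, 20)→(0, 8): d=(0,-12) top-left  bias=+0
  edge (0, 8)→(22, 8): d=(22,0) top-left  bias=+0
    (0,4)@(1, 9): e=[230,12,22] → #
    (1,4)@(3, 9): e=[206,36,22] → #
    (2,4)@(5, 9): e=[182,60,22] → #
    (3,4)@(7, 9): e=[158,84,22] → #
    (4,4)@(9, 9): e=[134,108,22] → #
    (5,4)@(11, 9): e=[110,132,22] → #
    (6,4)@(13, 9): e=[86,156,22] → #
    (7,4)@(15, 9): e=[62,180,22] → #
    (8,4)@(17, 9): e=[38,204,22] → #
    (9,4)@(19, 9): e=[14,228,22] → #
    (10,4)@(21, 9): e=[-10,252,22] → ·
    (0,5)@(1, 11): e=[186,12,66] → #
  covered (33 px):
    · · · · · · · · · · · ·
    · · · · · · · · · · · ·
    · · · · · · · · · · · ·
    · · · · · · · · · · · ·
    # # # # # # # # # # · ·
    # # # # # # # # · · · ·
    # # # # # # · · · · · ·
    # # # # # · · · · · · ·
    # # # · · · · · · · · ·
    # · · · · · · · · · · ·

Final: "outside"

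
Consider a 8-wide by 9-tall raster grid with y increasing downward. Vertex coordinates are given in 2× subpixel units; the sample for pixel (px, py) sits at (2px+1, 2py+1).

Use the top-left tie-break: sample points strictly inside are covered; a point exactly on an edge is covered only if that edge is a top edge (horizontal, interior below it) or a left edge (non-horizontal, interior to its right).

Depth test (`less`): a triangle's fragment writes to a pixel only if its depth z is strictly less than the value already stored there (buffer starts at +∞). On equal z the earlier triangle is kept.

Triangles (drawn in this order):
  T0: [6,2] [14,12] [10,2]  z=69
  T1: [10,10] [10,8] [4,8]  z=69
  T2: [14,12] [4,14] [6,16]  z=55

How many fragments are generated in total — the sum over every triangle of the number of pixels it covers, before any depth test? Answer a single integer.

T0:
  2·area = 40  (B↔C swapped to make it positive)
  edge (6, 2)→(10, 2): d=(4,0) top-left  bias=+0
  edge (10, 2)→(14, 12): d=(4,10) right/bottom  bias=-1
  edge (14, 12)→(6, 2): d=(-8,-10) top-left  bias=+0
    (3,1)@(7, 3): e=[4,34,2] → #
    (4,1)@(9, 3): e=[4,14,22] → #
    (5,1)@(11, 3): e=[4,-6,42] → ·
    (3,2)@(7, 5): e=[12,42,-14] → ·
    (4,2)@(9, 5): e=[12,22,6] → #
    (5,2)@(11, 5): e=[12,2,26] → #
    (6,2)@(13, 5): e=[12,-18,46] → ·
    (4,3)@(9, 7): e=[20,30,-10] → ·
    (5,3)@(11, 7): e=[20,10,10] → #
    (6,3)@(13, 7): e=[20,-10,30] → ·
    (5,4)@(11, 9): e=[28,18,-6] → ·
  covered (5 px):
    · · · · · · · ·
    · · · # # · · ·
    · · · · # # · ·
    · · · · · # · ·
    · · · · · · · ·
    · · · · · · · ·
    · · · · · · · ·
    · · · · · · · ·
    · · · · · · · ·
T1:
  2·area = 12  (B↔C swapped to make it positive)
  edge (10, 10)→(4, 8): d=(-6,-2) top-left  bias=+0
  edge (4, 8)→(10, 8): d=(6,0) top-left  bias=+0
  edge (10, 8)→(10, 10): d=(0,2) right/bottom  bias=-1
    (0,3)@(1, 7): e=[0,-6,18] → ·  [on edge]
    (3,4)@(7, 9): e=[0,6,6] → #  [on edge]
    (4,4)@(9, 9): e=[4,6,2] → #
    (5,4)@(11, 9): e=[8,6,-2] → ·
    (3,5)@(7, 11): e=[-12,18,6] → ·
    (4,5)@(9, 11): e=[-8,18,2] → ·
    (6,5)@(13, 11): e=[0,18,-6] → ·  [on edge]
  covered (2 px):
    · · · · · · · ·
    · · · · · · · ·
    · · · · · · · ·
    · · · · · · · ·
    · · · # # · · ·
    · · · · · · · ·
    · · · · · · · ·
    · · · · · · · ·
    · · · · · · · ·
T2:
  2·area = 24  (B↔C swapped to make it positive)
  edge (14, 12)→(6, 16): d=(-8,4) right/bottom  bias=-1
  edge (6, 16)→(4, 14): d=(-2,-2) top-left  bias=+0
  edge (4, 14)→(14, 12): d=(10,-2) top-left  bias=+0
    (0,5)@(1, 11): e=[60,0,-36] → ·  [on edge]
    (1,6)@(3, 13): e=[36,0,-12] → ·  [on edge]
    (4,6)@(9, 13): e=[12,12,0] → #  [on edge]
    (5,6)@(11, 13): e=[4,16,4] → #
    (6,6)@(13, 13): e=[-4,20,8] → ·
    (2,7)@(5, 15): e=[12,0,12] → #  [on edge]
    (3,7)@(7, 15): e=[4,4,16] → #
    (4,7)@(9, 15): e=[-4,8,20] → ·
    (5,7)@(11, 15): e=[-12,12,24] → ·
    (2,8)@(5, 17): e=[-4,-4,32] → ·
    (3,8)@(7, 17): e=[-12,0,36] → ·  [on edge]
  covered (4 px):
    · · · · · · · ·
    · · · · · · · ·
    · · · · · · · ·
    · · · · · · · ·
    · · · · · · · ·
    · · · · · · · ·
    · · · · # # · ·
    · · # # · · · ·
    · · · · · · · ·

Result: 11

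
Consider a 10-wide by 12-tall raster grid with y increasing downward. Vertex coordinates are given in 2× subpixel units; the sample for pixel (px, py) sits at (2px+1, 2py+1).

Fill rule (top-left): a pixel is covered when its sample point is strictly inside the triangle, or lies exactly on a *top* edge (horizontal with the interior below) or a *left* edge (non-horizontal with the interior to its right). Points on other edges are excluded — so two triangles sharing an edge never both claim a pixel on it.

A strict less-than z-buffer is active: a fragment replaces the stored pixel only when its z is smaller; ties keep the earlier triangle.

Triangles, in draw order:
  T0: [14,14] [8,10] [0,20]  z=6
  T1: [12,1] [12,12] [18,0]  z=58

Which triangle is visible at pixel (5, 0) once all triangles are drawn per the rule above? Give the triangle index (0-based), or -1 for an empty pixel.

T0:
  2·area = 92  (B↔C swapped to make it positive)
  edge (14, 14)→(0, 20): d=(-14,6) right/bottom  bias=-1
  edge (0, 20)→(8, 10): d=(8,-10) top-left  bias=+0
  edge (8, 10)→(14, 14): d=(6,4) right/bottom  bias=-1
    (4,5)@(9, 11): e=[72,18,2] → #
    (5,5)@(11, 11): e=[60,38,-6] → ·
    (3,6)@(7, 13): e=[56,14,22] → #
    (5,6)@(11, 13): e=[32,54,6] → #
    (6,6)@(13, 13): e=[20,74,-2] → ·
    (2,7)@(5, 15): e=[40,10,42] → #
    (6,7)@(13, 15): e=[-8,90,10] → ·
    (1,8)@(3, 17): e=[24,6,62] → #
    (3,8)@(7, 17): e=[0,46,46] → ·  [on edge]
    (4,8)@(9, 17): e=[-12,66,38] → ·
    (5,8)@(11, 17): e=[-24,86,30] → ·
    (0,9)@(1, 19): e=[8,2,82] → #
  covered (11 px):
    · · · · · · · · · ·
    · · · · · · · · · ·
    · · · · · · · · · ·
    · · · · · · · · · ·
    · · · · · · · · · ·
    · · · · # · · · · ·
    · · · # # # · · · ·
    · · # # # # · · · ·
    · # # · · · · · · ·
    # · · · · · · · · ·
    · · · · · · · · · ·
    · · · · · · · · · ·
T1:
  2·area = 66  (B↔C swapped to make it positive)
  edge (12, 1)→(18, 0): d=(6,-1) top-left  bias=+0
  edge (18, 0)→(12, 12): d=(-6,12) right/bottom  bias=-1
  edge (12, 12)→(12, 1): d=(0,-11) top-left  bias=+0
    (6,0)@(13, 1): e=[1,54,11] → #
    (7,0)@(15, 1): e=[3,30,33] → #
    (8,0)@(17, 1): e=[5,6,55] → #
    (9,0)@(19, 1): e=[7,-18,77] → ·
    (6,1)@(13, 3): e=[13,42,11] → #
    (8,1)@(17, 3): e=[17,-6,55] → ·
    (6,2)@(13, 5): e=[25,30,11] → #
    (8,2)@(17, 5): e=[29,-18,55] → ·
    (6,3)@(13, 7): e=[37,18,11] → #
    (7,3)@(15, 7): e=[39,-6,33] → ·
    (6,4)@(13, 9): e=[49,6,11] → #
    (7,4)@(15, 9): e=[51,-18,33] → ·
  covered (9 px):
    · · · · · · # # # ·
    · · · · · · # # · ·
    · · · · · · # # · ·
    · · · · · · # · · ·
    · · · · · · # · · ·
    · · · · · · · · · ·
    · · · · · · · · · ·
    · · · · · · · · · ·
    · · · · · · · · · ·
    · · · · · · · · · ·
    · · · · · · · · · ·
    · · · · · · · · · ·

Z-buffer (winner per pixel, '.' = empty):
  . . . . . . 1 1 1 .
  . . . . . . 1 1 . .
  . . . . . . 1 1 . .
  . . . . . . 1 . . .
  . . . . . . 1 . . .
  . . . . 0 . . . . .
  . . . 0 0 0 . . . .
  . . 0 0 0 0 . . . .
  . 0 0 . . . . . . .
  0 . . . . . . . . .
  . . . . . . . . . .
  . . . . . . . . . .

Answer: -1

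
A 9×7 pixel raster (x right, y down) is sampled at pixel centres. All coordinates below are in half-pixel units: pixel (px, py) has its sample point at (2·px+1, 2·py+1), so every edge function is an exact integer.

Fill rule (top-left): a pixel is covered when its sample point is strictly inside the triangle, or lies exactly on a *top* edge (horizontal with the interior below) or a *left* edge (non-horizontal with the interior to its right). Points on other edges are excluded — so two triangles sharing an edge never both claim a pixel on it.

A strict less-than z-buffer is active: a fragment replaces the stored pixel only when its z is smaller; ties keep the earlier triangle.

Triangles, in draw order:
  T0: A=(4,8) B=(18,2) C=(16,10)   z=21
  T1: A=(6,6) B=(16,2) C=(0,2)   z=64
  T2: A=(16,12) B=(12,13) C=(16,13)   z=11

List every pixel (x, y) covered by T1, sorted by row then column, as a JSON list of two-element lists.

T0:
  2·area = 100
  edge (4, 8)→(18, 2): d=(14,-6) top-left  bias=+0
  edge (18, 2)→(16, 10): d=(-2,8) right/bottom  bias=-1
  edge (16, 10)→(4, 8): d=(-12,-2) top-left  bias=+0
    (8,1)@(17, 3): e=[8,6,86] → X
    (5,2)@(11, 5): e=[0,50,50] → X  [on edge]
    (6,2)@(13, 5): e=[12,34,54] → X
    (7,2)@(15, 5): e=[24,18,58] → X
    (3,3)@(7, 7): e=[4,78,18] → X
    (4,3)@(9, 7): e=[16,62,22] → X
    (8,3)@(17, 7): e=[64,-2,38] → .
    (3,4)@(7, 9): e=[32,74,-6] → .
    (4,4)@(9, 9): e=[44,58,-2] → .
    (5,4)@(11, 9): e=[56,42,2] → X
    (8,4)@(17, 9): e=[92,-6,14] → .
    (5,5)@(11, 11): e=[84,38,-22] → .
  covered (13 px):
    . . . . . . . . .
    . . . . . . . . X
    . . . . . X X X X
    . . . X X X X X .
    . . . . . X X X .
    . . . . . . . . .
    . . . . . . . . .
T1:
  2·area = 64  (B↔C swapped to make it positive)
  edge (6, 6)→(0, 2): d=(-6,-4) top-left  bias=+0
  edge (0, 2)→(16, 2): d=(16,0) top-left  bias=+0
  edge (16, 2)→(6, 6): d=(-10,4) right/bottom  bias=-1
    (1,1)@(3, 3): e=[6,16,42] → X
    (2,1)@(5, 3): e=[14,16,34] → X
    (3,1)@(7, 3): e=[22,16,26] → X
    (4,1)@(9, 3): e=[30,16,18] → X
    (5,1)@(11, 3): e=[38,16,10] → X
    (6,1)@(13, 3): e=[46,16,2] → X
    (7,1)@(15, 3): e=[54,16,-6] → .
    (1,2)@(3, 5): e=[-6,48,22] → .
    (2,2)@(5, 5): e=[2,48,14] → X
    (4,2)@(9, 5): e=[18,48,-2] → .
    (5,2)@(11, 5): e=[26,48,-10] → .
    (6,2)@(13, 5): e=[34,48,-18] → .
  covered (8 px):
    . . . . . . . . .
    . X X X X X X . .
    . . X X . . . . .
    . . . . . . . . .
    . . . . . . . . .
    . . . . . . . . .
    . . . . . . . . .
T2:
  2·area = 4  (B↔C swapped to make it positive)
  edge (16, 12)→(16, 13): d=(0,1) right/bottom  bias=-1
  edge (16, 13)→(12, 13): d=(-4,0) right/bottom  bias=-1
  edge (12, 13)→(16, 12): d=(4,-1) top-left  bias=+0
    (0,6)@(1, 13): e=[15,0,-11] → .  [on edge]
    (1,6)@(3, 13): e=[13,0,-9] → .  [on edge]
    (2,6)@(5, 13): e=[11,0,-7] → .  [on edge]
    (3,6)@(7, 13): e=[9,0,-5] → .  [on edge]
    (4,6)@(9, 13): e=[7,0,-3] → .  [on edge]
    (5,6)@(11, 13): e=[5,0,-1] → .  [on edge]
    (6,6)@(13, 13): e=[3,0,1] → .  [on edge]
    (7,6)@(15, 13): e=[1,0,3] → .  [on edge]
    (8,6)@(17, 13): e=[-1,0,5] → .  [on edge]
  covered (0 px):
    . . . . . . . . .
    . . . . . . . . .
    . . . . . . . . .
    . . . . . . . . .
    . . . . . . . . .
    . . . . . . . . .
    . . . . . . . . .

Answer: [[1,1],[2,1],[3,1],[4,1],[5,1],[6,1],[2,2],[3,2]]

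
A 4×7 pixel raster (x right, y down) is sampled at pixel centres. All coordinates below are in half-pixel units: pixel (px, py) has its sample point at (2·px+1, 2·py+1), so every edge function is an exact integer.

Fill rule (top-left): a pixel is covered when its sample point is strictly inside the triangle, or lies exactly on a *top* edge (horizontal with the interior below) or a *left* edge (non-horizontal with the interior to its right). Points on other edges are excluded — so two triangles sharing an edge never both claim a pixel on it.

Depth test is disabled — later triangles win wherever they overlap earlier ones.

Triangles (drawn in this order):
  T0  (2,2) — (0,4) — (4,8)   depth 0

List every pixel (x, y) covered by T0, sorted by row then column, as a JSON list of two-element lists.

T0:
  2·area = 16  (B↔C swapped to make it positive)
  edge (2, 2)→(4, 8): d=(2,6) right/bottom  bias=-1
  edge (4, 8)→(0, 4): d=(-4,-4) top-left  bias=+0
  edge (0, 4)→(2, 2): d=(2,-2) top-left  bias=+0
    (1,0)@(3, 1): e=[-8,24,0] → .  [on edge]
    (0,1)@(1, 3): e=[8,8,0] → X  [on edge]
    (1,1)@(3, 3): e=[-4,16,4] → .
    (0,2)@(1, 5): e=[12,0,4] → X  [on edge]
    (1,2)@(3, 5): e=[0,8,8] → .  [on edge]
    (0,3)@(1, 7): e=[16,-8,8] → .
    (1,3)@(3, 7): e=[4,0,12] → X  [on edge]
    (2,3)@(5, 7): e=[-8,8,16] → .
    (1,4)@(3, 9): e=[8,-8,16] → .
    (2,4)@(5, 9): e=[-4,0,20] → .  [on edge]
    (2,5)@(5, 11): e=[0,-8,24] → .  [on edge]
    (3,5)@(7, 11): e=[-12,0,28] → .  [on edge]
  covered (3 px):
    . . . .
    X . . .
    X . . .
    . X . .
    . . . .
    . . . .
    . . . .

Final: [[0,1],[0,2],[1,3]]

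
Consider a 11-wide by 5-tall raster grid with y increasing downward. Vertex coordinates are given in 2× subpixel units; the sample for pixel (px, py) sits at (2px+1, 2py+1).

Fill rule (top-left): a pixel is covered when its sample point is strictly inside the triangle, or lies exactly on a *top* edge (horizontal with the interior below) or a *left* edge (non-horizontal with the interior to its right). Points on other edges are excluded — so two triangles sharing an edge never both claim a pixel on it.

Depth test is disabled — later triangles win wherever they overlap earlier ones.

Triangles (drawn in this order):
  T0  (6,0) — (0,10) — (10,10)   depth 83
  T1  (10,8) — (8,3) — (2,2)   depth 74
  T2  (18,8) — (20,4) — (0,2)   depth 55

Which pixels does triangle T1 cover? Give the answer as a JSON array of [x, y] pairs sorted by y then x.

T0:
  2·area = 100  (B↔C swapped to make it positive)
  edge (6, 0)→(10, 10): d=(4,10) right/bottom  bias=-1
  edge (10, 10)→(0, 10): d=(-10,0) right/bottom  bias=-1
  edge (0, 10)→(6, 0): d=(6,-10) top-left  bias=+0
    (2,1)@(5, 3): e=[22,70,8] → #
    (3,1)@(7, 3): e=[2,70,28] → #
    (4,1)@(9, 3): e=[-18,70,48] → ·
    (1,2)@(3, 5): e=[50,50,0] → #  [on edge]
    (4,2)@(9, 5): e=[-10,50,60] → ·
    (1,3)@(3, 7): e=[58,30,12] → #
    (4,3)@(9, 7): e=[-2,30,72] → ·
    (0,4)@(1, 9): e=[86,10,4] → #
    (4,4)@(9, 9): e=[6,10,84] → #
    (5,4)@(11, 9): e=[-14,10,104] → ·
  covered (13 px):
    · · · · · · · · · · ·
    · · # # · · · · · · ·
    · # # # · · · · · · ·
    · # # # · · · · · · ·
    # # # # # · · · · · ·
T1:
  2·area = 28  (B↔C swapped to make it positive)
  edge (10, 8)→(2, 2): d=(-8,-6) top-left  bias=+0
  edge (2, 2)→(8, 3): d=(6,1) right/bottom  bias=-1
  edge (8, 3)→(10, 8): d=(2,5) right/bottom  bias=-1
    (2,1)@(5, 3): e=[10,3,15] → #
    (3,1)@(7, 3): e=[22,1,5] → #
    (4,1)@(9, 3): e=[34,-1,-5] → ·
    (2,2)@(5, 5): e=[-6,15,19] → ·
    (3,2)@(7, 5): e=[6,13,9] → #
    (4,2)@(9, 5): e=[18,11,-1] → ·
    (3,3)@(7, 7): e=[-10,25,13] → ·
    (4,3)@(9, 7): e=[2,23,3] → #
    (5,3)@(11, 7): e=[14,21,-7] → ·
    (4,4)@(9, 9): e=[-14,35,7] → ·
  covered (4 px):
    · · · · · · · · · · ·
    · · # # · · · · · · ·
    · · · # · · · · · · ·
    · · · · # · · · · · ·
    · · · · · · · · · · ·
T2:
  2·area = 84  (B↔C swapped to make it positive)
  edge (18, 8)→(0, 2): d=(-18,-6) top-left  bias=+0
  edge (0, 2)→(20, 4): d=(20,2) right/bottom  bias=-1
  edge (20, 4)→(18, 8): d=(-2,4) right/bottom  bias=-1
    (1,1)@(3, 3): e=[0,14,70] → #  [on edge]
    (2,1)@(5, 3): e=[12,10,62] → #
    (3,1)@(7, 3): e=[24,6,54] → #
    (4,1)@(9, 3): e=[36,2,46] → #
    (5,1)@(11, 3): e=[48,-2,38] → ·
    (1,2)@(3, 5): e=[-36,54,66] → ·
    (2,2)@(5, 5): e=[-24,50,58] → ·
    (3,2)@(7, 5): e=[-12,46,50] → ·
    (4,2)@(9, 5): e=[0,42,42] → #  [on edge]
    (5,2)@(11, 5): e=[12,38,34] → #
    (6,2)@(13, 5): e=[24,34,26] → #
    (7,2)@(15, 5): e=[36,30,18] → #
    (7,3)@(15, 7): e=[0,70,14] → #  [on edge]
    (10,4)@(21, 9): e=[0,98,-14] → ·  [on edge]
  covered (12 px):
    · · · · · · · · · · ·
    · # # # # · · · · · ·
    · · · · # # # # # # ·
    · · · · · · · # # · ·
    · · · · · · · · · · ·

Answer: [[2,1],[3,1],[3,2],[4,3]]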